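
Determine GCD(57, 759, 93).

3

gcd(57, 759): 759 = 13·57 + 18; 57 = 3·18 + 3; 18 = 6·3 + 0 → 3
gcd(3, 93): 93 = 31·3 + 0 → 3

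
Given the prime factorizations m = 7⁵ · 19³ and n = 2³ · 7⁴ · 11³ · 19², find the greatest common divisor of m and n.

866761

min exponent per shared prime: 7⁴ · 19² = 866761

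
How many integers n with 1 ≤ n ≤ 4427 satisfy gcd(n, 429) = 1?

Prime factors of 429: 3, 11, 13. Count integers ≤ 4427 divisible by none of them.
By inclusion–exclusion: 4427 − ⌊4427/3⌋ − ⌊4427/11⌋ − ⌊4427/13⌋ + ⌊4427/33⌋ + ⌊4427/39⌋ + ⌊4427/143⌋ − ⌊4427/429⌋ = 2477.

2477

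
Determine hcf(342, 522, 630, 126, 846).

gcd(342, 522): 522 = 1·342 + 180; 342 = 1·180 + 162; 180 = 1·162 + 18; 162 = 9·18 + 0 → 18
gcd(18, 630): 630 = 35·18 + 0 → 18
gcd(18, 126): 126 = 7·18 + 0 → 18
gcd(18, 846): 846 = 47·18 + 0 → 18

18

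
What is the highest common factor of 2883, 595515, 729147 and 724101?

2883 = 3 · 31²; 595515 = 3 · 5 · 29 · 37²; 729147 = 3 · 17² · 29²; 724101 = 3 · 7 · 29² · 41
gcd takes min exponent of each prime: 3 = 3

3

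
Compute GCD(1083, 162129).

3

1083 = 3 · 19²
162129 = 3 · 11 · 17³
Common: 3 = 3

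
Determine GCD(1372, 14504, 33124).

196

gcd(1372, 14504): 14504 = 10·1372 + 784; 1372 = 1·784 + 588; 784 = 1·588 + 196; 588 = 3·196 + 0 → 196
gcd(196, 33124): 33124 = 169·196 + 0 → 196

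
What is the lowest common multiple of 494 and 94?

23218

494 = 2 · 13 · 19; 94 = 2 · 47
max exponents: 2 · 13 · 19 · 47 = 23218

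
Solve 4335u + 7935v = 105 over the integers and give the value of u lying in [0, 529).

227

Euclid: 7935 = 1·4335 + 3600; 4335 = 1·3600 + 735; 3600 = 4·735 + 660; 735 = 1·660 + 75; 660 = 8·75 + 60; 75 = 1·60 + 15; 60 = 4·15 + 0 → gcd = 15; 105 = 15·7.
Back-substitution yields 4335·(108) + 7935·(-59) = 15, so one solution is u = 108·7 = 756, v = -59·7 = -413.
Solutions in u differ by 7935/15 = 529; the one in [0, 529) is 756 mod 529 = 227.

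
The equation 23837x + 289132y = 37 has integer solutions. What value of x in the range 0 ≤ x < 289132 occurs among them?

8333

gcd(23837, 289132) = 1 (Euclid: 289132 = 12·23837 + 3088; 23837 = 7·3088 + 2221; 3088 = 1·2221 + 867; 2221 = 2·867 + 487; 867 = 1·487 + 380; 487 = 1·380 + 107; 380 = 3·107 + 59; 107 = 1·59 + 48; 59 = 1·48 + 11; 48 = 4·11 + 4; 11 = 2·4 + 3; 4 = 1·3 + 1; 3 = 3·1 + 0), and 1 | 37.
Extended Euclid: 23837·(78369) + 289132·(-6461) = 1. Scale by 37: x₀ = 2899653.
General solution x = x₀ + 289132t; reducing mod 289132 gives x = 8333 (and y = -687).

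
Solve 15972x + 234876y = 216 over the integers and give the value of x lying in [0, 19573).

500

Reduce mod 234876: 15972x ≡ 216 (mod 234876). With g = gcd(15972, 234876) = 12 dividing 216, divide through: 1331x ≡ 18 (mod 19573).
Since gcd(1331, 19573) = 1, x ≡ 18·(1331)⁻¹ ≡ 500 (mod 19573). Smallest non-negative: 500.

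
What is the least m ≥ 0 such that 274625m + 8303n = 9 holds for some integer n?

gcd(274625, 8303) = 1 (Euclid: 274625 = 33·8303 + 626; 8303 = 13·626 + 165; 626 = 3·165 + 131; 165 = 1·131 + 34; 131 = 3·34 + 29; 34 = 1·29 + 5; 29 = 5·5 + 4; 5 = 1·4 + 1; 4 = 4·1 + 0), and 1 | 9.
Extended Euclid: 274625·(-1711) + 8303·(56592) = 1. Scale by 9: m₀ = -15399.
General solution m = m₀ + 8303t; reducing mod 8303 gives m = 1207 (and n = -39922).

1207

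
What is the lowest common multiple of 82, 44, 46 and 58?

1203268

lcm(82, 44) = 82·44/gcd = 3608/2 = 1804
lcm(1804, 46) = 1804·46/gcd = 82984/2 = 41492
lcm(41492, 58) = 41492·58/gcd = 2406536/2 = 1203268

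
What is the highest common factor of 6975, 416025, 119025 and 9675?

225

gcd(6975, 416025): 416025 = 59·6975 + 4500; 6975 = 1·4500 + 2475; 4500 = 1·2475 + 2025; 2475 = 1·2025 + 450; 2025 = 4·450 + 225; 450 = 2·225 + 0 → 225
gcd(225, 119025): 119025 = 529·225 + 0 → 225
gcd(225, 9675): 9675 = 43·225 + 0 → 225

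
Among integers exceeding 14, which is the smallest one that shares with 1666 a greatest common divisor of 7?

21

Multiples of 7 above 14: 7·3, 7·4, … . Need the cofactor coprime to 1666/7 = 238.
Checking s = 3, 4, … the first with gcd(s, 238) = 1 is s = 3, giving 21.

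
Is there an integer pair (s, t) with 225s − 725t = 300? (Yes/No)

gcd(225, 725): 725 = 3·225 + 50; 225 = 4·50 + 25; 50 = 2·25 + 0 → 25
25 divides 300, so a solution exists.

Yes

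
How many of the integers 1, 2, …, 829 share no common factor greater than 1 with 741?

484

Prime factors of 741: 3, 13, 19. Count integers ≤ 829 divisible by none of them.
By inclusion–exclusion: 829 − ⌊829/3⌋ − ⌊829/13⌋ − ⌊829/19⌋ + ⌊829/39⌋ + ⌊829/57⌋ + ⌊829/247⌋ − ⌊829/741⌋ = 484.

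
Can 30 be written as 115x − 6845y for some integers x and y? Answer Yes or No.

By Bézout, 115x − 6845y = 30 has integer solutions iff gcd(115, 6845) | 30.
Euclid: 6845 = 59·115 + 60; 115 = 1·60 + 55; 60 = 1·55 + 5; 55 = 11·5 + 0. gcd = 5; 30 mod 5 = 0. Yes.

Yes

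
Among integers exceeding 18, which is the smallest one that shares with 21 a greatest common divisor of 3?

gcd(k, 21) = 3 forces 3 | k; write k = 3s. Then gcd(3s, 3·7) = 3·gcd(s, 7), so need gcd(s, 7) = 1.
3s > 18 gives s ≥ 7. The least s ≥ 7 coprime to 7 is 8, so k = 3·8 = 24.

24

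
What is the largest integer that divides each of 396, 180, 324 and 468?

396 = 2² · 3² · 11; 180 = 2² · 3² · 5; 324 = 2² · 3⁴; 468 = 2² · 3² · 13
gcd takes min exponent of each prime: 2² · 3² = 36

36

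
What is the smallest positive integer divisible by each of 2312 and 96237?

769896

gcd first: 96237 = 41·2312 + 1445; 2312 = 1·1445 + 867; 1445 = 1·867 + 578; 867 = 1·578 + 289; 578 = 2·289 + 0 → gcd = 289
lcm = 2312·96237/gcd = 222499944/289 = 769896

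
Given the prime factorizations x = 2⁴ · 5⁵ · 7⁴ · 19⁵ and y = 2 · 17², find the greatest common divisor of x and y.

min exponent per shared prime: 2 = 2

2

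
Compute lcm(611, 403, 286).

611 = 13 · 47; 403 = 13 · 31; 286 = 2 · 11 · 13
lcm takes max exponent of each prime: 2 · 11 · 13 · 31 · 47 = 416702

416702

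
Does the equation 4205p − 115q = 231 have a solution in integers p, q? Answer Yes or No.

gcd(4205, 115): 4205 = 36·115 + 65; 115 = 1·65 + 50; 65 = 1·50 + 15; 50 = 3·15 + 5; 15 = 3·5 + 0 → 5
5 does not divide 231, so a solution does not exist.

No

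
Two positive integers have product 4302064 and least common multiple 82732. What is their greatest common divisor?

gcd·lcm = product, so gcd = 4302064/82732 = 52.

52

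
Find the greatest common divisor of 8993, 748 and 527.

17

gcd(8993, 748): 8993 = 12·748 + 17; 748 = 44·17 + 0 → 17
gcd(17, 527): 527 = 31·17 + 0 → 17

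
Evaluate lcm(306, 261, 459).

lcm(306, 261) = 306·261/gcd = 79866/9 = 8874
lcm(8874, 459) = 8874·459/gcd = 4073166/153 = 26622

26622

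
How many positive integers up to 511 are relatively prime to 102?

102 = 2·3·17. Inclusion–exclusion on these primes:
511 − ⌊511/2⌋ − ⌊511/3⌋ − ⌊511/17⌋ + ⌊511/6⌋ + ⌊511/34⌋ + ⌊511/51⌋ − ⌊511/102⌋ = 161

161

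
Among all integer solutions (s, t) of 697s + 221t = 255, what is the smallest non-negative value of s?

1

Euclid: 697 = 3·221 + 34; 221 = 6·34 + 17; 34 = 2·17 + 0 → gcd = 17; 255 = 17·15.
Back-substitution yields 697·(-6) + 221·(19) = 17, so one solution is s = -6·15 = -90, t = 19·15 = 285.
Solutions in s differ by 221/17 = 13; the one in [0, 13) is -90 mod 13 = 1.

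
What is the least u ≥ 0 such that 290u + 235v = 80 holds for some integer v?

10

Euclid: 290 = 1·235 + 55; 235 = 4·55 + 15; 55 = 3·15 + 10; 15 = 1·10 + 5; 10 = 2·5 + 0 → gcd = 5; 80 = 5·16.
Back-substitution yields 290·(-17) + 235·(21) = 5, so one solution is u = -17·16 = -272, v = 21·16 = 336.
Solutions in u differ by 235/5 = 47; the one in [0, 47) is -272 mod 47 = 10.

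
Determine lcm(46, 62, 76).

46 = 2 · 23; 62 = 2 · 31; 76 = 2² · 19
lcm takes max exponent of each prime: 2² · 19 · 23 · 31 = 54188

54188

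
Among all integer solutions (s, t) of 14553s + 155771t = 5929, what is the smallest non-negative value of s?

268

gcd(14553, 155771) = 539 (Euclid: 155771 = 10·14553 + 10241; 14553 = 1·10241 + 4312; 10241 = 2·4312 + 1617; 4312 = 2·1617 + 1078; 1617 = 1·1078 + 539; 1078 = 2·539 + 0), and 539 | 5929.
Extended Euclid: 14553·(-107) + 155771·(10) = 539. Scale by 11: s₀ = -1177.
General solution s = s₀ + 289k; reducing mod 289 gives s = 268 (and t = -25).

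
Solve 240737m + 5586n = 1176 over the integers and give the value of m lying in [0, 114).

gcd(240737, 5586) = 49 (Euclid: 240737 = 43·5586 + 539; 5586 = 10·539 + 196; 539 = 2·196 + 147; 196 = 1·147 + 49; 147 = 3·49 + 0), and 49 | 1176.
Extended Euclid: 240737·(-31) + 5586·(1336) = 49. Scale by 24: m₀ = -744.
General solution m = m₀ + 114t; reducing mod 114 gives m = 54 (and n = -2327).

54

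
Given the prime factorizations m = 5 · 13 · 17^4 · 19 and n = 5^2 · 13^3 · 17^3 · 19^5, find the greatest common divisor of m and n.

min exponent per shared prime: 5 · 13 · 17^3 · 19 = 6067555

6067555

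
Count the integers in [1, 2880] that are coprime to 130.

130 = 2·5·13. Inclusion–exclusion on these primes:
2880 − ⌊2880/2⌋ − ⌊2880/5⌋ − ⌊2880/13⌋ + ⌊2880/10⌋ + ⌊2880/26⌋ + ⌊2880/65⌋ − ⌊2880/130⌋ = 1063

1063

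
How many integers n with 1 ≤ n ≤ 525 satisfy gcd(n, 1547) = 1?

Prime factors of 1547: 7, 13, 17. Count integers ≤ 525 divisible by none of them.
By inclusion–exclusion: 525 − ⌊525/7⌋ − ⌊525/13⌋ − ⌊525/17⌋ + ⌊525/91⌋ + ⌊525/119⌋ + ⌊525/221⌋ − ⌊525/1547⌋ = 391.

391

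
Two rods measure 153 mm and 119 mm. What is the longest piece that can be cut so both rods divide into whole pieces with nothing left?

17

153 = 3² · 17
119 = 7 · 17
Common: 17 = 17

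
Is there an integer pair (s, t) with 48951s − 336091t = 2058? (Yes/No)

Yes

gcd(48951, 336091): 336091 = 6·48951 + 42385; 48951 = 1·42385 + 6566; 42385 = 6·6566 + 2989; 6566 = 2·2989 + 588; 2989 = 5·588 + 49; 588 = 12·49 + 0 → 49
49 divides 2058, so a solution exists.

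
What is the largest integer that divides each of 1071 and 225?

Euclid: 1071 = 4·225 + 171; 225 = 1·171 + 54; 171 = 3·54 + 9; 54 = 6·9 + 0. Last nonzero remainder: 9.

9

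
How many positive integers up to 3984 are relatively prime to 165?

1931

165 = 3·5·11. Inclusion–exclusion on these primes:
3984 − ⌊3984/3⌋ − ⌊3984/5⌋ − ⌊3984/11⌋ + ⌊3984/15⌋ + ⌊3984/33⌋ + ⌊3984/55⌋ − ⌊3984/165⌋ = 1931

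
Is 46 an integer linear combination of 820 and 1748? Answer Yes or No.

gcd(820, 1748): 1748 = 2·820 + 108; 820 = 7·108 + 64; 108 = 1·64 + 44; 64 = 1·44 + 20; 44 = 2·20 + 4; 20 = 5·4 + 0 → 4
4 does not divide 46, so a solution does not exist.

No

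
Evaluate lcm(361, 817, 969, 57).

361 = 19²; 817 = 19 · 43; 969 = 3 · 17 · 19; 57 = 3 · 19
lcm takes max exponent of each prime: 3 · 17 · 19² · 43 = 791673

791673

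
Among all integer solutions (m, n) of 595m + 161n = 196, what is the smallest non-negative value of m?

gcd(595, 161) = 7 (Euclid: 595 = 3·161 + 112; 161 = 1·112 + 49; 112 = 2·49 + 14; 49 = 3·14 + 7; 14 = 2·7 + 0), and 7 | 196.
Extended Euclid: 595·(-10) + 161·(37) = 7. Scale by 28: m₀ = -280.
General solution m = m₀ + 23t; reducing mod 23 gives m = 19 (and n = -69).

19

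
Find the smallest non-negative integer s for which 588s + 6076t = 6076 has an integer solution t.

0

Reduce mod 6076: 588s ≡ 6076 (mod 6076). With g = gcd(588, 6076) = 196 dividing 6076, divide through: 3s ≡ 31 (mod 31).
Since gcd(3, 31) = 1, s ≡ 31·(3)⁻¹ ≡ 0 (mod 31). Smallest non-negative: 0.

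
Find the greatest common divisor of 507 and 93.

3

507 = 3 · 13²
93 = 3 · 31
Common: 3 = 3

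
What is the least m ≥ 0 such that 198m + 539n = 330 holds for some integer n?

gcd(198, 539) = 11 (Euclid: 539 = 2·198 + 143; 198 = 1·143 + 55; 143 = 2·55 + 33; 55 = 1·33 + 22; 33 = 1·22 + 11; 22 = 2·11 + 0), and 11 | 330.
Extended Euclid: 198·(-19) + 539·(7) = 11. Scale by 30: m₀ = -570.
General solution m = m₀ + 49t; reducing mod 49 gives m = 18 (and n = -6).

18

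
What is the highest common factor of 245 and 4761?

1

245 = 5 · 7²
4761 = 3² · 23²
Common: 1 = 1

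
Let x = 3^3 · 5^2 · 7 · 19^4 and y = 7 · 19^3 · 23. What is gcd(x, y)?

min exponent per shared prime: 7 · 19^3 = 48013

48013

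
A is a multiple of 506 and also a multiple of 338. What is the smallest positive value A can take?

gcd first: 506 = 1·338 + 168; 338 = 2·168 + 2; 168 = 84·2 + 0 → gcd = 2
lcm = 506·338/gcd = 171028/2 = 85514

85514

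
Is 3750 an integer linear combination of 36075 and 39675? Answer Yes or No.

gcd(36075, 39675): 39675 = 1·36075 + 3600; 36075 = 10·3600 + 75; 3600 = 48·75 + 0 → 75
75 divides 3750, so a solution exists.

Yes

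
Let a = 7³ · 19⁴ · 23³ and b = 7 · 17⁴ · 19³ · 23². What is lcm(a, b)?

45424244981500721

max exponent per prime: 7³ · 17⁴ · 19⁴ · 23³ = 45424244981500721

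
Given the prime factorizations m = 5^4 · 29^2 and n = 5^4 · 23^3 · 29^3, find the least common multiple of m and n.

185463101875

max exponent per prime: 5^4 · 23^3 · 29^3 = 185463101875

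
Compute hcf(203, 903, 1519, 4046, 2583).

7

gcd(203, 903): 903 = 4·203 + 91; 203 = 2·91 + 21; 91 = 4·21 + 7; 21 = 3·7 + 0 → 7
gcd(7, 1519): 1519 = 217·7 + 0 → 7
gcd(7, 4046): 4046 = 578·7 + 0 → 7
gcd(7, 2583): 2583 = 369·7 + 0 → 7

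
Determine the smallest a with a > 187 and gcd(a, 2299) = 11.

Multiples of 11 above 187: 11·18, 11·19, … . Need the cofactor coprime to 2299/11 = 209.
Checking s = 18, 19, … the first with gcd(s, 209) = 1 is s = 18, giving 198.

198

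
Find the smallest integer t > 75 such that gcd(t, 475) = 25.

475 = 25·19. Any t with gcd(t, 475) = 25 is a multiple of 25, say 25s, with s coprime to 19.
Need s > 75/25, so s ≥ 4. First s ≥ 4 with gcd(s, 19) = 1 is s = 4. Thus t = 25·4 = 100.

100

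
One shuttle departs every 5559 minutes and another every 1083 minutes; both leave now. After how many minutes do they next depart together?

gcd first: 5559 = 5·1083 + 144; 1083 = 7·144 + 75; 144 = 1·75 + 69; 75 = 1·69 + 6; 69 = 11·6 + 3; 6 = 2·3 + 0 → gcd = 3
lcm = 5559·1083/gcd = 6020397/3 = 2006799

2006799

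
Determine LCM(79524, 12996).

28708164

79524 = 2² · 3² · 47²; 12996 = 2² · 3² · 19²
max exponents: 2² · 3² · 19² · 47² = 28708164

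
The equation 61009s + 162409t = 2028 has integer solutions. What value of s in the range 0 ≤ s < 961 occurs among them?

788

Euclid: 162409 = 2·61009 + 40391; 61009 = 1·40391 + 20618; 40391 = 1·20618 + 19773; 20618 = 1·19773 + 845; 19773 = 23·845 + 338; 845 = 2·338 + 169; 338 = 2·169 + 0 → gcd = 169; 2028 = 169·12.
Back-substitution yields 61009·(386) + 162409·(-145) = 169, so one solution is s = 386·12 = 4632, t = -145·12 = -1740.
Solutions in s differ by 162409/169 = 961; the one in [0, 961) is 4632 mod 961 = 788.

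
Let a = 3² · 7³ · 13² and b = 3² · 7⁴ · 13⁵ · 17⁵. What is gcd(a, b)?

521703

min exponent per shared prime: 3² · 7³ · 13² = 521703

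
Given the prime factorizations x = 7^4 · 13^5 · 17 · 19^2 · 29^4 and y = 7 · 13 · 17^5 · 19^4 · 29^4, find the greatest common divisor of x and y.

394993098227

min exponent per shared prime: 7 · 13 · 17 · 19^2 · 29^4 = 394993098227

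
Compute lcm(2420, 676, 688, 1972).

34679868080

lcm(2420, 676) = 2420·676/gcd = 1635920/4 = 408980
lcm(408980, 688) = 408980·688/gcd = 281378240/4 = 70344560
lcm(70344560, 1972) = 70344560·1972/gcd = 138719472320/4 = 34679868080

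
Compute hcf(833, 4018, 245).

833 = 7² · 17; 4018 = 2 · 7² · 41; 245 = 5 · 7²
gcd takes min exponent of each prime: 7² = 49

49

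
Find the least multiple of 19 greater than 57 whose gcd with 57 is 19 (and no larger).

76

gcd(k, 57) = 19 forces 19 | k; write k = 19s. Then gcd(19s, 19·3) = 19·gcd(s, 3), so need gcd(s, 3) = 1.
19s > 57 gives s ≥ 4. The least s ≥ 4 coprime to 3 is 4, so k = 19·4 = 76.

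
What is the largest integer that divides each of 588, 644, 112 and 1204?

28

588 = 2² · 3 · 7²; 644 = 2² · 7 · 23; 112 = 2⁴ · 7; 1204 = 2² · 7 · 43
gcd takes min exponent of each prime: 2² · 7 = 28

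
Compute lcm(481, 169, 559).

481 = 13 · 37; 169 = 13²; 559 = 13 · 43
lcm takes max exponent of each prime: 13² · 37 · 43 = 268879

268879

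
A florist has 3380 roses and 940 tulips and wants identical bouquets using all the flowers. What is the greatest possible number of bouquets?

20

3380 = 2² · 5 · 13²
940 = 2² · 5 · 47
Common: 2² · 5 = 20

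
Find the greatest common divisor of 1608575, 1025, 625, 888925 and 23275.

1608575 = 5² · 37² · 47; 1025 = 5² · 41; 625 = 5⁴; 888925 = 5² · 31² · 37; 23275 = 5² · 7² · 19
gcd takes min exponent of each prime: 5² = 25

25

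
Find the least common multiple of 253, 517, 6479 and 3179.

lcm(253, 517) = 253·517/gcd = 130801/11 = 11891
lcm(11891, 6479) = 11891·6479/gcd = 77041789/11 = 7003799
lcm(7003799, 3179) = 7003799·3179/gcd = 22265077021/11 = 2024097911

2024097911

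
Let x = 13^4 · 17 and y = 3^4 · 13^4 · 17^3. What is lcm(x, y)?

max exponent per prime: 3^4 · 13^4 · 17^3 = 11365935633

11365935633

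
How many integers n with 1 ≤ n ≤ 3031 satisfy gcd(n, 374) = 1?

1297

374 = 2·11·17. Inclusion–exclusion on these primes:
3031 − ⌊3031/2⌋ − ⌊3031/11⌋ − ⌊3031/17⌋ + ⌊3031/22⌋ + ⌊3031/34⌋ + ⌊3031/187⌋ − ⌊3031/374⌋ = 1297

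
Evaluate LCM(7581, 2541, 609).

26601729

7581 = 3 · 7 · 19²; 2541 = 3 · 7 · 11²; 609 = 3 · 7 · 29
lcm takes max exponent of each prime: 3 · 7 · 11² · 19² · 29 = 26601729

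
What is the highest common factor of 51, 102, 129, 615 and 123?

51 = 3 · 17; 102 = 2 · 3 · 17; 129 = 3 · 43; 615 = 3 · 5 · 41; 123 = 3 · 41
gcd takes min exponent of each prime: 3 = 3

3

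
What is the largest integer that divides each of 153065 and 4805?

153065 = 5 · 11³ · 23
4805 = 5 · 31²
Common: 5 = 5

5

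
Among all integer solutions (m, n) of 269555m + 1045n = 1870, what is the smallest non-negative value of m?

Euclid: 269555 = 257·1045 + 990; 1045 = 1·990 + 55; 990 = 18·55 + 0 → gcd = 55; 1870 = 55·34.
Back-substitution yields 269555·(-1) + 1045·(258) = 55, so one solution is m = -1·34 = -34, n = 258·34 = 8772.
Solutions in m differ by 1045/55 = 19; the one in [0, 19) is -34 mod 19 = 4.

4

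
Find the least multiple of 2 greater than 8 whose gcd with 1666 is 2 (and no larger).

gcd(k, 1666) = 2 forces 2 | k; write k = 2s. Then gcd(2s, 2·833) = 2·gcd(s, 833), so need gcd(s, 833) = 1.
2s > 8 gives s ≥ 5. The least s ≥ 5 coprime to 833 is 5, so k = 2·5 = 10.

10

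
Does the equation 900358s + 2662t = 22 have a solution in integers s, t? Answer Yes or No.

Yes

By Bézout, 900358s + 2662t = 22 has integer solutions iff gcd(900358, 2662) | 22.
Euclid: 900358 = 338·2662 + 602; 2662 = 4·602 + 254; 602 = 2·254 + 94; 254 = 2·94 + 66; 94 = 1·66 + 28; 66 = 2·28 + 10; 28 = 2·10 + 8; 10 = 1·8 + 2; 8 = 4·2 + 0. gcd = 2; 22 mod 2 = 0. Yes.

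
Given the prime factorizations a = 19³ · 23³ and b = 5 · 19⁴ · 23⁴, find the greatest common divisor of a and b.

83453453

min exponent per shared prime: 19³ · 23³ = 83453453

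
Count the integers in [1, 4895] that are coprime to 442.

442 = 2·13·17. Inclusion–exclusion on these primes:
4895 − ⌊4895/2⌋ − ⌊4895/13⌋ − ⌊4895/17⌋ + ⌊4895/26⌋ + ⌊4895/34⌋ + ⌊4895/221⌋ − ⌊4895/442⌋ = 2127

2127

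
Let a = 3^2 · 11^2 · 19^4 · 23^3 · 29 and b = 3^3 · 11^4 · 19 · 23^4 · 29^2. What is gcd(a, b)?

min exponent per shared prime: 3^2 · 11^2 · 19 · 23^3 · 29 = 7300674513

7300674513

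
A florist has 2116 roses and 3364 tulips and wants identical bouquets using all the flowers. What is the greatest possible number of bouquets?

4

Euclid: 3364 = 1·2116 + 1248; 2116 = 1·1248 + 868; 1248 = 1·868 + 380; 868 = 2·380 + 108; 380 = 3·108 + 56; 108 = 1·56 + 52; 56 = 1·52 + 4; 52 = 13·4 + 0. Last nonzero remainder: 4.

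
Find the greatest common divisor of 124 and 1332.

4

Euclid: 1332 = 10·124 + 92; 124 = 1·92 + 32; 92 = 2·32 + 28; 32 = 1·28 + 4; 28 = 7·4 + 0. Last nonzero remainder: 4.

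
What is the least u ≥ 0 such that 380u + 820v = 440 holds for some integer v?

40

gcd(380, 820) = 20 (Euclid: 820 = 2·380 + 60; 380 = 6·60 + 20; 60 = 3·20 + 0), and 20 | 440.
Extended Euclid: 380·(13) + 820·(-6) = 20. Scale by 22: u₀ = 286.
General solution u = u₀ + 41t; reducing mod 41 gives u = 40 (and v = -18).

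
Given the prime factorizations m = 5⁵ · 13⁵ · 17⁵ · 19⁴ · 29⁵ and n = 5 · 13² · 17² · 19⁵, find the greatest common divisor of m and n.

31825039805

min exponent per shared prime: 5 · 13² · 17² · 19⁴ = 31825039805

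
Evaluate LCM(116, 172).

116 = 2² · 29; 172 = 2² · 43
max exponents: 2² · 29 · 43 = 4988

4988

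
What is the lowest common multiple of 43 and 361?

15523

gcd first: 361 = 8·43 + 17; 43 = 2·17 + 9; 17 = 1·9 + 8; 9 = 1·8 + 1; 8 = 8·1 + 0 → gcd = 1
lcm = 43·361/gcd = 15523/1 = 15523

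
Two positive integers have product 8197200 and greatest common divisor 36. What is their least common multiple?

For any two positive integers, gcd × lcm equals their product. Hence lcm = 8197200 / 36 = 227700.

227700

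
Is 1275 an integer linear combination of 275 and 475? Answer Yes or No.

Yes

gcd(275, 475): 475 = 1·275 + 200; 275 = 1·200 + 75; 200 = 2·75 + 50; 75 = 1·50 + 25; 50 = 2·25 + 0 → 25
25 divides 1275, so a solution exists.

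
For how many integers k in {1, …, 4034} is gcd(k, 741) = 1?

2352

Prime factors of 741: 3, 13, 19. Count integers ≤ 4034 divisible by none of them.
By inclusion–exclusion: 4034 − ⌊4034/3⌋ − ⌊4034/13⌋ − ⌊4034/19⌋ + ⌊4034/39⌋ + ⌊4034/57⌋ + ⌊4034/247⌋ − ⌊4034/741⌋ = 2352.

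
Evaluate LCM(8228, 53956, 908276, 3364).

1246748801671604

lcm(8228, 53956) = 8228·53956/gcd = 443949968/4 = 110987492
lcm(110987492, 908276) = 110987492·908276/gcd = 100807275283792/68 = 1482459930644
lcm(1482459930644, 3364) = 1482459930644·3364/gcd = 4986995206686416/4 = 1246748801671604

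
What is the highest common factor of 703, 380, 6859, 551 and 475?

gcd(703, 380): 703 = 1·380 + 323; 380 = 1·323 + 57; 323 = 5·57 + 38; 57 = 1·38 + 19; 38 = 2·19 + 0 → 19
gcd(19, 6859): 6859 = 361·19 + 0 → 19
gcd(19, 551): 551 = 29·19 + 0 → 19
gcd(19, 475): 475 = 25·19 + 0 → 19

19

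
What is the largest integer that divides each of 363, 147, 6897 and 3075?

363 = 3 · 11²; 147 = 3 · 7²; 6897 = 3 · 11² · 19; 3075 = 3 · 5² · 41
gcd takes min exponent of each prime: 3 = 3

3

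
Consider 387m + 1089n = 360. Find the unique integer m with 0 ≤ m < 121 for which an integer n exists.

15

Euclid: 1089 = 2·387 + 315; 387 = 1·315 + 72; 315 = 4·72 + 27; 72 = 2·27 + 18; 27 = 1·18 + 9; 18 = 2·9 + 0 → gcd = 9; 360 = 9·40.
Back-substitution yields 387·(-45) + 1089·(16) = 9, so one solution is m = -45·40 = -1800, n = 16·40 = 640.
Solutions in m differ by 1089/9 = 121; the one in [0, 121) is -1800 mod 121 = 15.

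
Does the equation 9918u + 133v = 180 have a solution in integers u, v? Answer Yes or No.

No

gcd(9918, 133): 9918 = 74·133 + 76; 133 = 1·76 + 57; 76 = 1·57 + 19; 57 = 3·19 + 0 → 19
19 does not divide 180, so a solution does not exist.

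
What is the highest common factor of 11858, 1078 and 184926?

98

gcd(11858, 1078): 11858 = 11·1078 + 0 → 1078
gcd(1078, 184926): 184926 = 171·1078 + 588; 1078 = 1·588 + 490; 588 = 1·490 + 98; 490 = 5·98 + 0 → 98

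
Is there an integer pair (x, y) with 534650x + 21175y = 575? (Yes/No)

gcd(534650, 21175): 534650 = 25·21175 + 5275; 21175 = 4·5275 + 75; 5275 = 70·75 + 25; 75 = 3·25 + 0 → 25
25 divides 575, so a solution exists.

Yes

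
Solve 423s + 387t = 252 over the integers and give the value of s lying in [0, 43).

Reduce mod 387: 423s ≡ 252 (mod 387). With g = gcd(423, 387) = 9 dividing 252, divide through: 47s ≡ 28 (mod 43).
Since gcd(47, 43) = 1, s ≡ 28·(47)⁻¹ ≡ 7 (mod 43). Smallest non-negative: 7.

7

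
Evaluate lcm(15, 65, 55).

lcm(15, 65) = 15·65/gcd = 975/5 = 195
lcm(195, 55) = 195·55/gcd = 10725/5 = 2145

2145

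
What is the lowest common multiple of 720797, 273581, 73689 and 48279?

lcm(720797, 273581) = 720797·273581/gcd = 197196364057/847 = 232817431
lcm(232817431, 73689) = 232817431·73689/gcd = 17156083672959/847 = 20255116497
lcm(20255116497, 48279) = 20255116497·48279/gcd = 977896769358663/48279 = 20255116497

20255116497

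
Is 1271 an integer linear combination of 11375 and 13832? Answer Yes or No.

No

gcd(11375, 13832): 13832 = 1·11375 + 2457; 11375 = 4·2457 + 1547; 2457 = 1·1547 + 910; 1547 = 1·910 + 637; 910 = 1·637 + 273; 637 = 2·273 + 91; 273 = 3·91 + 0 → 91
91 does not divide 1271, so a solution does not exist.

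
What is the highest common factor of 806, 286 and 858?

gcd(806, 286): 806 = 2·286 + 234; 286 = 1·234 + 52; 234 = 4·52 + 26; 52 = 2·26 + 0 → 26
gcd(26, 858): 858 = 33·26 + 0 → 26

26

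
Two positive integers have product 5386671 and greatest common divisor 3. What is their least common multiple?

Since gcd(p,q)·lcm(p,q) = pq, lcm = 5386671/3 = 1795557.

1795557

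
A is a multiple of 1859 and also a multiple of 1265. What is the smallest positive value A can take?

gcd first: 1859 = 1·1265 + 594; 1265 = 2·594 + 77; 594 = 7·77 + 55; 77 = 1·55 + 22; 55 = 2·22 + 11; 22 = 2·11 + 0 → gcd = 11
lcm = 1859·1265/gcd = 2351635/11 = 213785

213785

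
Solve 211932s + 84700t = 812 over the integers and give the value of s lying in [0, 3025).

Reduce mod 84700: 211932s ≡ 812 (mod 84700). With g = gcd(211932, 84700) = 28 dividing 812, divide through: 7569s ≡ 29 (mod 3025).
Since gcd(7569, 3025) = 1, s ≡ 29·(7569)⁻¹ ≡ 1866 (mod 3025). Smallest non-negative: 1866.

1866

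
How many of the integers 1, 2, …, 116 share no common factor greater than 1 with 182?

47

182 = 2·7·13. Inclusion–exclusion on these primes:
116 − ⌊116/2⌋ − ⌊116/7⌋ − ⌊116/13⌋ + ⌊116/14⌋ + ⌊116/26⌋ + ⌊116/91⌋ − ⌊116/182⌋ = 47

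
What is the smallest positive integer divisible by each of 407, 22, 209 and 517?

726902

lcm(407, 22) = 407·22/gcd = 8954/11 = 814
lcm(814, 209) = 814·209/gcd = 170126/11 = 15466
lcm(15466, 517) = 15466·517/gcd = 7995922/11 = 726902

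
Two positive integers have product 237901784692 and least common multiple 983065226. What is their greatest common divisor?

242

From gcd × lcm = uv: gcd = 237901784692 / 983065226 = 242.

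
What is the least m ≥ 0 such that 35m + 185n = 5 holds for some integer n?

Reduce mod 185: 35m ≡ 5 (mod 185). With g = gcd(35, 185) = 5 dividing 5, divide through: 7m ≡ 1 (mod 37).
Since gcd(7, 37) = 1, m ≡ 1·(7)⁻¹ ≡ 16 (mod 37). Smallest non-negative: 16.

16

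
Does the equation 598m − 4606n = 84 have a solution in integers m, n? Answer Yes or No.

Yes

By Bézout, 598m − 4606n = 84 has integer solutions iff gcd(598, 4606) | 84.
Euclid: 4606 = 7·598 + 420; 598 = 1·420 + 178; 420 = 2·178 + 64; 178 = 2·64 + 50; 64 = 1·50 + 14; 50 = 3·14 + 8; 14 = 1·8 + 6; 8 = 1·6 + 2; 6 = 3·2 + 0. gcd = 2; 84 mod 2 = 0. Yes.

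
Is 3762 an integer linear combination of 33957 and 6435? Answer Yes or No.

By Bézout, 33957s − 6435t = 3762 has integer solutions iff gcd(33957, 6435) | 3762.
Euclid: 33957 = 5·6435 + 1782; 6435 = 3·1782 + 1089; 1782 = 1·1089 + 693; 1089 = 1·693 + 396; 693 = 1·396 + 297; 396 = 1·297 + 99; 297 = 3·99 + 0. gcd = 99; 3762 mod 99 = 0. Yes.

Yes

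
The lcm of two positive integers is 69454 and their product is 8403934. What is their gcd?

gcd·lcm = product, so gcd = 8403934/69454 = 121.

121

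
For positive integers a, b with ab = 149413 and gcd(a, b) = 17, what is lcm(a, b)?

For any two positive integers, gcd × lcm equals their product. Hence lcm = 149413 / 17 = 8789.

8789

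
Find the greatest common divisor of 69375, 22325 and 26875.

25

69375 = 3 · 5⁴ · 37; 22325 = 5² · 19 · 47; 26875 = 5⁴ · 43
gcd takes min exponent of each prime: 5² = 25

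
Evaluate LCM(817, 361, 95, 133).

543305

817 = 19 · 43; 361 = 19²; 95 = 5 · 19; 133 = 7 · 19
lcm takes max exponent of each prime: 5 · 7 · 19² · 43 = 543305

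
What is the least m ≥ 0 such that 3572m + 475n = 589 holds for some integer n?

Euclid: 3572 = 7·475 + 247; 475 = 1·247 + 228; 247 = 1·228 + 19; 228 = 12·19 + 0 → gcd = 19; 589 = 19·31.
Back-substitution yields 3572·(2) + 475·(-15) = 19, so one solution is m = 2·31 = 62, n = -15·31 = -465.
Solutions in m differ by 475/19 = 25; the one in [0, 25) is 62 mod 25 = 12.

12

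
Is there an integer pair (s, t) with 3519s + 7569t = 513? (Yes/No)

Yes

gcd(3519, 7569): 7569 = 2·3519 + 531; 3519 = 6·531 + 333; 531 = 1·333 + 198; 333 = 1·198 + 135; 198 = 1·135 + 63; 135 = 2·63 + 9; 63 = 7·9 + 0 → 9
9 divides 513, so a solution exists.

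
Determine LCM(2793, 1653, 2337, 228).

13283508

lcm(2793, 1653) = 2793·1653/gcd = 4616829/57 = 80997
lcm(80997, 2337) = 80997·2337/gcd = 189289989/57 = 3320877
lcm(3320877, 228) = 3320877·228/gcd = 757159956/57 = 13283508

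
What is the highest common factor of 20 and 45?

5

Euclid: 45 = 2·20 + 5; 20 = 4·5 + 0. Last nonzero remainder: 5.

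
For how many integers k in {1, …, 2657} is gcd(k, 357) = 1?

1430

Prime factors of 357: 3, 7, 17. Count integers ≤ 2657 divisible by none of them.
By inclusion–exclusion: 2657 − ⌊2657/3⌋ − ⌊2657/7⌋ − ⌊2657/17⌋ + ⌊2657/21⌋ + ⌊2657/51⌋ + ⌊2657/119⌋ − ⌊2657/357⌋ = 1430.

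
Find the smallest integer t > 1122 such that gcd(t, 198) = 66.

Multiples of 66 above 1122: 66·18, 66·19, … . Need the cofactor coprime to 198/66 = 3.
Checking s = 18, 19, … the first with gcd(s, 3) = 1 is s = 19, giving 1254.

1254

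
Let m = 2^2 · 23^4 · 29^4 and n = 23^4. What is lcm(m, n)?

791704889284

max exponent per prime: 2^2 · 23^4 · 29^4 = 791704889284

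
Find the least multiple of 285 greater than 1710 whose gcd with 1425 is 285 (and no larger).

1995

gcd(m, 1425) = 285 forces 285 | m; write m = 285s. Then gcd(285s, 285·5) = 285·gcd(s, 5), so need gcd(s, 5) = 1.
285s > 1710 gives s ≥ 7. The least s ≥ 7 coprime to 5 is 7, so m = 285·7 = 1995.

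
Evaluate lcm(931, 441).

gcd first: 931 = 2·441 + 49; 441 = 9·49 + 0 → gcd = 49
lcm = 931·441/gcd = 410571/49 = 8379

8379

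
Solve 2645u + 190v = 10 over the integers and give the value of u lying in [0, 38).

12

gcd(2645, 190) = 5 (Euclid: 2645 = 13·190 + 175; 190 = 1·175 + 15; 175 = 11·15 + 10; 15 = 1·10 + 5; 10 = 2·5 + 0), and 5 | 10.
Extended Euclid: 2645·(-13) + 190·(181) = 5. Scale by 2: u₀ = -26.
General solution u = u₀ + 38t; reducing mod 38 gives u = 12 (and v = -167).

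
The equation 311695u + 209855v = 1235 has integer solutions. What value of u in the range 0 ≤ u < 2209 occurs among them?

1325

Euclid: 311695 = 1·209855 + 101840; 209855 = 2·101840 + 6175; 101840 = 16·6175 + 3040; 6175 = 2·3040 + 95; 3040 = 32·95 + 0 → gcd = 95; 1235 = 95·13.
Back-substitution yields 311695·(-68) + 209855·(101) = 95, so one solution is u = -68·13 = -884, v = 101·13 = 1313.
Solutions in u differ by 209855/95 = 2209; the one in [0, 2209) is -884 mod 2209 = 1325.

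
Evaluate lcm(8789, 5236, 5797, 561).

22886556

lcm(8789, 5236) = 8789·5236/gcd = 46019204/187 = 246092
lcm(246092, 5797) = 246092·5797/gcd = 1426595324/187 = 7628852
lcm(7628852, 561) = 7628852·561/gcd = 4279785972/187 = 22886556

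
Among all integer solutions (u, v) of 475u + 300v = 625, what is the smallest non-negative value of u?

Euclid: 475 = 1·300 + 175; 300 = 1·175 + 125; 175 = 1·125 + 50; 125 = 2·50 + 25; 50 = 2·25 + 0 → gcd = 25; 625 = 25·25.
Back-substitution yields 475·(-5) + 300·(8) = 25, so one solution is u = -5·25 = -125, v = 8·25 = 200.
Solutions in u differ by 300/25 = 12; the one in [0, 12) is -125 mod 12 = 7.

7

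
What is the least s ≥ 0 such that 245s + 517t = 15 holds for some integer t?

401

Euclid: 517 = 2·245 + 27; 245 = 9·27 + 2; 27 = 13·2 + 1; 2 = 2·1 + 0 → gcd = 1; 15 = 1·15.
Back-substitution yields 245·(-249) + 517·(118) = 1, so one solution is s = -249·15 = -3735, t = 118·15 = 1770.
Solutions in s differ by 517/1 = 517; the one in [0, 517) is -3735 mod 517 = 401.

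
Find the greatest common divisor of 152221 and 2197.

152221 = 29² · 181
2197 = 13³
Common: 1 = 1

1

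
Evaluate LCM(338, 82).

13858

338 = 2 · 13²; 82 = 2 · 41
max exponents: 2 · 13² · 41 = 13858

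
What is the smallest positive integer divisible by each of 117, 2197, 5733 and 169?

117 = 3² · 13; 2197 = 13³; 5733 = 3² · 7² · 13; 169 = 13²
lcm takes max exponent of each prime: 3² · 7² · 13³ = 968877

968877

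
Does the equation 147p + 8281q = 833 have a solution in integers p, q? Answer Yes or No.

gcd(147, 8281): 8281 = 56·147 + 49; 147 = 3·49 + 0 → 49
49 divides 833, so a solution exists.

Yes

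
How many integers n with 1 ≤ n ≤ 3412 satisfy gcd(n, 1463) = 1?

2519

1463 = 7·11·19. Inclusion–exclusion on these primes:
3412 − ⌊3412/7⌋ − ⌊3412/11⌋ − ⌊3412/19⌋ + ⌊3412/77⌋ + ⌊3412/133⌋ + ⌊3412/209⌋ − ⌊3412/1463⌋ = 2519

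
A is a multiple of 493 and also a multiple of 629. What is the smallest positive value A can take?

gcd first: 629 = 1·493 + 136; 493 = 3·136 + 85; 136 = 1·85 + 51; 85 = 1·51 + 34; 51 = 1·34 + 17; 34 = 2·17 + 0 → gcd = 17
lcm = 493·629/gcd = 310097/17 = 18241

18241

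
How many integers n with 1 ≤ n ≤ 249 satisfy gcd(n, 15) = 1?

133

15 = 3·5. Inclusion–exclusion on these primes:
249 − ⌊249/3⌋ − ⌊249/5⌋ + ⌊249/15⌋ = 133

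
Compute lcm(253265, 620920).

253265 = 5 · 37³; 620920 = 2³ · 5 · 19² · 43
max exponents: 2³ · 5 · 19² · 37³ · 43 = 31451460760

31451460760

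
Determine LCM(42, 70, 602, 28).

18060

42 = 2 · 3 · 7; 70 = 2 · 5 · 7; 602 = 2 · 7 · 43; 28 = 2² · 7
lcm takes max exponent of each prime: 2² · 3 · 5 · 7 · 43 = 18060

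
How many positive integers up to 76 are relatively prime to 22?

35

22 = 2·11. Inclusion–exclusion on these primes:
76 − ⌊76/2⌋ − ⌊76/11⌋ + ⌊76/22⌋ = 35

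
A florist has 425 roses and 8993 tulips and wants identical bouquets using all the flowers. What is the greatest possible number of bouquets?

17

Euclid: 8993 = 21·425 + 68; 425 = 6·68 + 17; 68 = 4·17 + 0. Last nonzero remainder: 17.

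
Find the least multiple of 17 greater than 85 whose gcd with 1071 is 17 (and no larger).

gcd(x, 1071) = 17 forces 17 | x; write x = 17s. Then gcd(17s, 17·63) = 17·gcd(s, 63), so need gcd(s, 63) = 1.
17s > 85 gives s ≥ 6. The least s ≥ 6 coprime to 63 is 8, so x = 17·8 = 136.

136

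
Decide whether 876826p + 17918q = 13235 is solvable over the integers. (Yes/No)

gcd(876826, 17918): 876826 = 48·17918 + 16762; 17918 = 1·16762 + 1156; 16762 = 14·1156 + 578; 1156 = 2·578 + 0 → 578
578 does not divide 13235, so a solution does not exist.

No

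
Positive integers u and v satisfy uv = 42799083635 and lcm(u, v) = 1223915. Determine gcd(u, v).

34969

From gcd × lcm = uv: gcd = 42799083635 / 1223915 = 34969.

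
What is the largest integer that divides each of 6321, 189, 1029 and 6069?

21

6321 = 3 · 7² · 43; 189 = 3³ · 7; 1029 = 3 · 7³; 6069 = 3 · 7 · 17²
gcd takes min exponent of each prime: 3 · 7 = 21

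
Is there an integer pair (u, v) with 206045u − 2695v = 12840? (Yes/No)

gcd(206045, 2695): 206045 = 76·2695 + 1225; 2695 = 2·1225 + 245; 1225 = 5·245 + 0 → 245
245 does not divide 12840, so a solution does not exist.

No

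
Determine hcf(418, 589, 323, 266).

19

gcd(418, 589): 589 = 1·418 + 171; 418 = 2·171 + 76; 171 = 2·76 + 19; 76 = 4·19 + 0 → 19
gcd(19, 323): 323 = 17·19 + 0 → 19
gcd(19, 266): 266 = 14·19 + 0 → 19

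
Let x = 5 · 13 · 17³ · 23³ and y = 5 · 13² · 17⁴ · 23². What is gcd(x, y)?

min exponent per shared prime: 5 · 13 · 17³ · 23² = 168933505

168933505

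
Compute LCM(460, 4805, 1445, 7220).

46119677740

460 = 2² · 5 · 23; 4805 = 5 · 31²; 1445 = 5 · 17²; 7220 = 2² · 5 · 19²
lcm takes max exponent of each prime: 2² · 5 · 17² · 19² · 23 · 31² = 46119677740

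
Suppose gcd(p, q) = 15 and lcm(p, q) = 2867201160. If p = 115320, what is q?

372945

p·q = gcd·lcm = 15·2867201160 = 43008017400, so q = 43008017400/115320 = 372945.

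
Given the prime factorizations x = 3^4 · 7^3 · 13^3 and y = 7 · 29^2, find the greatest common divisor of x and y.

7

min exponent per shared prime: 7 = 7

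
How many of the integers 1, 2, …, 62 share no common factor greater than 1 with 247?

55

247 = 13·19. Inclusion–exclusion on these primes:
62 − ⌊62/13⌋ − ⌊62/19⌋ + ⌊62/247⌋ = 55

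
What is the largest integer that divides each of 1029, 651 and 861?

gcd(1029, 651): 1029 = 1·651 + 378; 651 = 1·378 + 273; 378 = 1·273 + 105; 273 = 2·105 + 63; 105 = 1·63 + 42; 63 = 1·42 + 21; 42 = 2·21 + 0 → 21
gcd(21, 861): 861 = 41·21 + 0 → 21

21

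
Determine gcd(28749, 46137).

21

28749 = 3 · 7 · 37²
46137 = 3 · 7 · 13³
Common: 3 · 7 = 21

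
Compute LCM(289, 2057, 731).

1503667

289 = 17²; 2057 = 11² · 17; 731 = 17 · 43
lcm takes max exponent of each prime: 11² · 17² · 43 = 1503667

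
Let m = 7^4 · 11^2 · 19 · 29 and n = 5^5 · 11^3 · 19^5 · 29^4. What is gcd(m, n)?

66671

min exponent per shared prime: 11^2 · 19 · 29 = 66671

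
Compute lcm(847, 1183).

gcd first: 1183 = 1·847 + 336; 847 = 2·336 + 175; 336 = 1·175 + 161; 175 = 1·161 + 14; 161 = 11·14 + 7; 14 = 2·7 + 0 → gcd = 7
lcm = 847·1183/gcd = 1002001/7 = 143143

143143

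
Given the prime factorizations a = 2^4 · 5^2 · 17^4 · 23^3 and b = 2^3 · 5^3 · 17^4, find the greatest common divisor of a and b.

16704200

min exponent per shared prime: 2^3 · 5^2 · 17^4 = 16704200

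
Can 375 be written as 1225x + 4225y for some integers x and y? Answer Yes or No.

Yes

gcd(1225, 4225): 4225 = 3·1225 + 550; 1225 = 2·550 + 125; 550 = 4·125 + 50; 125 = 2·50 + 25; 50 = 2·25 + 0 → 25
25 divides 375, so a solution exists.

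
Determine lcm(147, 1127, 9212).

147 = 3 · 7²; 1127 = 7² · 23; 9212 = 2² · 7² · 47
lcm takes max exponent of each prime: 2² · 3 · 7² · 23 · 47 = 635628

635628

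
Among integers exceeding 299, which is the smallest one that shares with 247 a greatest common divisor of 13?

312

247 = 13·19. Any t with gcd(t, 247) = 13 is a multiple of 13, say 13s, with s coprime to 19.
Need s > 299/13, so s ≥ 24. First s ≥ 24 with gcd(s, 19) = 1 is s = 24. Thus t = 13·24 = 312.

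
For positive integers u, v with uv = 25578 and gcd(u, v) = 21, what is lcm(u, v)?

1218

Since gcd(u,v)·lcm(u,v) = uv, lcm = 25578/21 = 1218.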